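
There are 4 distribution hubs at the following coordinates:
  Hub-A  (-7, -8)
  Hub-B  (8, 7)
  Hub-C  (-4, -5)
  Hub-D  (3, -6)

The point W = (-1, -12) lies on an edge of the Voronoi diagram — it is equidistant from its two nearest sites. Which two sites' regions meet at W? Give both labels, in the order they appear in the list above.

Squared distances from W to each site:
d²(W, Hub-A) = (-1−(-7))² + (-12−(-8))² = 36 + 16 = 52
d²(W, Hub-B) = (-1−8)² + (-12−7)² = 81 + 361 = 442
d²(W, Hub-C) = (-1−(-4))² + (-12−(-5))² = 9 + 49 = 58
d²(W, Hub-D) = (-1−3)² + (-12−(-6))² = 16 + 36 = 52
W is equidistant from Hub-A and Hub-D (both at squared distance 52), and every other site is strictly farther — so W lies on the Hub-A–Hub-D Voronoi edge.

Hub-A and Hub-D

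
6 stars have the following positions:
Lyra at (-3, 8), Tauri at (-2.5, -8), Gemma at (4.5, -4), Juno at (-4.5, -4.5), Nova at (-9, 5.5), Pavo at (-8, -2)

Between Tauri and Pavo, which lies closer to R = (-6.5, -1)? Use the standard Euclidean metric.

Pavo

Compare squared distances:
d²(R, Tauri) = (-6.5−(-2.5))² + (-1−(-8))² = 16 + 49 = 65
d²(R, Pavo) = (-6.5−(-8))² + (-1−(-2))² = 2.25 + 1 = 3.25
65 > 3.25, so Pavo is closer.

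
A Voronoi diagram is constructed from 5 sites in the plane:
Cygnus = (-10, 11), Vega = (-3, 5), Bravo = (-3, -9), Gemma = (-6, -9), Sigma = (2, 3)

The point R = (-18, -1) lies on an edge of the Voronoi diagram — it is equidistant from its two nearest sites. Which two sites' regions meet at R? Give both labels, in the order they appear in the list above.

Cygnus and Gemma

Squared distances from R to each site:
d²(R, Cygnus) = 64 + 144 = 208
d²(R, Vega) = 225 + 36 = 261
d²(R, Bravo) = 225 + 64 = 289
d²(R, Gemma) = 144 + 64 = 208
d²(R, Sigma) = 400 + 16 = 416
R is equidistant from Cygnus and Gemma (both at squared distance 208), and every other site is strictly farther — so R lies on the Cygnus–Gemma Voronoi edge.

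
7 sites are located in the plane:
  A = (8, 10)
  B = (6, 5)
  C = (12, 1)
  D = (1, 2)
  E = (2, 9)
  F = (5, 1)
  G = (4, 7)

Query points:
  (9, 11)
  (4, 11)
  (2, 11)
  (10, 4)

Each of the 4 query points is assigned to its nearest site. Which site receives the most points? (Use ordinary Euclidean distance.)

(9, 11) — d² to each: A:2, B:45, C:109, D:145, E:53, F:116, G:41 → nearest is A
(4, 11) — d² to each: A:17, B:40, C:164, D:90, E:8, F:101, G:16 → nearest is E
(2, 11) — d² to each: A:37, B:52, C:200, D:82, E:4, F:109, G:20 → nearest is E
(10, 4) — d² to each: A:40, B:17, C:13, D:85, E:89, F:34, G:45 → nearest is C
Tally — A:1, C:1, E:2. E captures the most (2).

E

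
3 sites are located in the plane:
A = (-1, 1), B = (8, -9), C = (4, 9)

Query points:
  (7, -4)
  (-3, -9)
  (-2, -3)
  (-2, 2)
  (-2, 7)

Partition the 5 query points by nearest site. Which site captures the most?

(7, -4) — d² to each: A:89, B:26, C:178 → nearest is B
(-3, -9) — d² to each: A:104, B:121, C:373 → nearest is A
(-2, -3) — d² to each: A:17, B:136, C:180 → nearest is A
(-2, 2) — d² to each: A:2, B:221, C:85 → nearest is A
(-2, 7) — d² to each: A:37, B:356, C:40 → nearest is A
Tally — A:4, B:1. A captures the most (4).

A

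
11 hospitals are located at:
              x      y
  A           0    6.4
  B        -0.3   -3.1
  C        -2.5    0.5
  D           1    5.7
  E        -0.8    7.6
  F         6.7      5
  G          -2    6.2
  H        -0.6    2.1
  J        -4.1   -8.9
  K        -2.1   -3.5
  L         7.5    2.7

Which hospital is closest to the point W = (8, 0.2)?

Compare squared distances (the ordering matches that of the actual distances):
|WA|² = 64 + 38.44 = 102.44
|WB|² = 68.89 + 10.89 = 79.78
|WC|² = 110.25 + 0.09 = 110.34
|WD|² = 49 + 30.25 = 79.25
|WE|² = 77.44 + 54.76 = 132.2
|WF|² = 1.69 + 23.04 = 24.73
|WG|² = 100 + 36 = 136
|WH|² = 73.96 + 3.61 = 77.57
|WJ|² = 146.41 + 82.81 = 229.22
|WK|² = 102.01 + 13.69 = 115.7
|WL|² = 0.25 + 6.25 = 6.5
Minimum is at L.

L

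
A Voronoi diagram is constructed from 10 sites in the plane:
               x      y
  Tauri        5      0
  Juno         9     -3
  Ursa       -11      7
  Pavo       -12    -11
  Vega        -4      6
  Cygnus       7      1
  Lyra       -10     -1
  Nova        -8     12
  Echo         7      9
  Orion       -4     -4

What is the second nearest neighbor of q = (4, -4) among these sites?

Juno

Since √ is increasing, it suffices to compare squared distances:
d²(q, Tauri) = 1 + 16 = 17
d²(q, Juno) = 25 + 1 = 26
d²(q, Ursa) = 225 + 121 = 346
d²(q, Pavo) = 256 + 49 = 305
d²(q, Vega) = 64 + 100 = 164
d²(q, Cygnus) = 9 + 25 = 34
d²(q, Lyra) = 196 + 9 = 205
d²(q, Nova) = 144 + 256 = 400
d²(q, Echo) = 9 + 169 = 178
d²(q, Orion) = 64 + 0 = 64
Sorted ascending: Tauri, Juno, Cygnus, … — the second-nearest is Juno.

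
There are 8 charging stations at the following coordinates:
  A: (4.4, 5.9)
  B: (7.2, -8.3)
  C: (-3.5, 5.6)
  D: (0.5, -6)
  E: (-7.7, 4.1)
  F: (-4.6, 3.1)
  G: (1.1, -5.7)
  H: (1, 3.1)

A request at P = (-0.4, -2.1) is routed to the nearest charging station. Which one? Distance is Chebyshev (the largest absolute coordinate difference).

G

d(P,A) = max(4.8, 8) = 8
d(P,B) = max(7.6, 6.2) = 7.6
d(P,C) = max(3.1, 7.7) = 7.7
d(P,D) = max(0.9, 3.9) = 3.9
d(P,E) = max(7.3, 6.2) = 7.3
d(P,F) = max(4.2, 5.2) = 5.2
d(P,G) = max(1.5, 3.6) = 3.6
d(P,H) = max(1.4, 5.2) = 5.2
G is nearest.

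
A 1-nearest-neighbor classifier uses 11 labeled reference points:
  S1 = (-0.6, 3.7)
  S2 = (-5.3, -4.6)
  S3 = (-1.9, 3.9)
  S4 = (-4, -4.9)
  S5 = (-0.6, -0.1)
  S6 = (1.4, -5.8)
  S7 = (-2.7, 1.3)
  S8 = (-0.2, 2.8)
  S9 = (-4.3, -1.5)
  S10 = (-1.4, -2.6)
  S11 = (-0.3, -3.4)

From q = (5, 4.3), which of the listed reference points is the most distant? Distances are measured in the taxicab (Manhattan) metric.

S2

d(q,S1) = |5−(-0.6)| + |4.3−3.7| = 5.6 + 0.6 = 6.2
d(q,S2) = |5−(-5.3)| + |4.3−(-4.6)| = 10.3 + 8.9 = 19.2
d(q,S3) = |5−(-1.9)| + |4.3−3.9| = 6.9 + 0.4 = 7.3
d(q,S4) = |5−(-4)| + |4.3−(-4.9)| = 9 + 9.2 = 18.2
d(q,S5) = |5−(-0.6)| + |4.3−(-0.1)| = 5.6 + 4.4 = 10
d(q,S6) = |5−1.4| + |4.3−(-5.8)| = 3.6 + 10.1 = 13.7
d(q,S7) = |5−(-2.7)| + |4.3−1.3| = 7.7 + 3 = 10.7
d(q,S8) = |5−(-0.2)| + |4.3−2.8| = 5.2 + 1.5 = 6.7
d(q,S9) = |5−(-4.3)| + |4.3−(-1.5)| = 9.3 + 5.8 = 15.1
d(q, S10) = |5−(-1.4)| + |4.3−(-2.6)| = 6.4 + 6.9 = 13.3
d(q, S11) = |5−(-0.3)| + |4.3−(-3.4)| = 5.3 + 7.7 = 13
The largest is to S2.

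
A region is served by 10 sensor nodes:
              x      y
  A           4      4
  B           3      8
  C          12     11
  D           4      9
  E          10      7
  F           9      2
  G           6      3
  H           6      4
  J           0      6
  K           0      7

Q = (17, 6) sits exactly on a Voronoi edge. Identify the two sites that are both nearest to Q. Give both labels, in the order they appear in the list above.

C and E

Squared distances from Q to each site:
|QA|² = (17−4)² + (6−4)² = 169 + 4 = 173
|QB|² = (17−3)² + (6−8)² = 196 + 4 = 200
|QC|² = (17−12)² + (6−11)² = 25 + 25 = 50
|QD|² = (17−4)² + (6−9)² = 169 + 9 = 178
|QE|² = (17−10)² + (6−7)² = 49 + 1 = 50
|QF|² = (17−9)² + (6−2)² = 64 + 16 = 80
|QG|² = (17−6)² + (6−3)² = 121 + 9 = 130
|QH|² = (17−6)² + (6−4)² = 121 + 4 = 125
|QJ|² = (17−0)² + (6−6)² = 289 + 0 = 289
|QK|² = (17−0)² + (6−7)² = 289 + 1 = 290
Q is equidistant from C and E (both at squared distance 50), and every other site is strictly farther — so Q lies on the C–E Voronoi edge.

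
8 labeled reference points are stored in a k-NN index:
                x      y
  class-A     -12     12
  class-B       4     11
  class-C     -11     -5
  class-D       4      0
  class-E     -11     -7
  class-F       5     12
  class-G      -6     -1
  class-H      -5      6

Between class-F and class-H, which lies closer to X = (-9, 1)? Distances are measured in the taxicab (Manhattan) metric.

class-H

d(X, class-F) = |-9−5| + |1−12| = 14 + 11 = 25
d(X, class-H) = |-9−(-5)| + |1−6| = 4 + 5 = 9
25 > 9, so class-H is closer.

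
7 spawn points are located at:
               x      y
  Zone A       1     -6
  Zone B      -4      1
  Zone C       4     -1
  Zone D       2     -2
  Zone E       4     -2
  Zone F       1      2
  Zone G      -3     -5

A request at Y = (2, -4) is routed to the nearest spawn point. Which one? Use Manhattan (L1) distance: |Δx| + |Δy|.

Zone D

d(Y, Zone A) = |2−1| + |-4−(-6)| = 1 + 2 = 3
d(Y, Zone B) = |2−(-4)| + |-4−1| = 6 + 5 = 11
d(Y, Zone C) = |2−4| + |-4−(-1)| = 2 + 3 = 5
d(Y, Zone D) = |2−2| + |-4−(-2)| = 0 + 2 = 2
d(Y, Zone E) = |2−4| + |-4−(-2)| = 2 + 2 = 4
d(Y, Zone F) = |2−1| + |-4−2| = 1 + 6 = 7
d(Y, Zone G) = |2−(-3)| + |-4−(-5)| = 5 + 1 = 6
Zone D is nearest.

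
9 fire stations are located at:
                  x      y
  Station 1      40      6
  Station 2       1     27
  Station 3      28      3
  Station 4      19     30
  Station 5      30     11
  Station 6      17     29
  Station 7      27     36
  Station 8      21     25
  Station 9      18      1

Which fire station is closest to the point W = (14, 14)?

Since √ is increasing, it suffices to compare squared distances:
d²(W, Station 1) = (14−40)² + (14−6)² = 676 + 64 = 740
d²(W, Station 2) = (14−1)² + (14−27)² = 169 + 169 = 338
d²(W, Station 3) = (14−28)² + (14−3)² = 196 + 121 = 317
d²(W, Station 4) = (14−19)² + (14−30)² = 25 + 256 = 281
d²(W, Station 5) = (14−30)² + (14−11)² = 256 + 9 = 265
d²(W, Station 6) = (14−17)² + (14−29)² = 9 + 225 = 234
d²(W, Station 7) = (14−27)² + (14−36)² = 169 + 484 = 653
d²(W, Station 8) = (14−21)² + (14−25)² = 49 + 121 = 170
d²(W, Station 9) = (14−18)² + (14−1)² = 16 + 169 = 185
The smallest is to Station 8, so W lies in the Voronoi region of Station 8.

Station 8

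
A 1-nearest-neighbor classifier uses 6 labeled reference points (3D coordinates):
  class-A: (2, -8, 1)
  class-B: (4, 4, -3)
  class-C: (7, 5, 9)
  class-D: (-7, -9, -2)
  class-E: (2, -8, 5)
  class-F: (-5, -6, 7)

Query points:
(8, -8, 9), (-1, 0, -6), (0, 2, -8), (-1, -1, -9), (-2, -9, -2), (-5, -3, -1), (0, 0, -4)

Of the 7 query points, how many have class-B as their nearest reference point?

4

(8, -8, 9) — d² to each: class-A:100, class-B:304, class-C:170, class-D:347, class-E:52, class-F:177 → nearest is class-E
(-1, 0, -6) — d² to each: class-A:122, class-B:50, class-C:314, class-D:133, class-E:194, class-F:221 → nearest is class-B
(0, 2, -8) — d² to each: class-A:185, class-B:45, class-C:347, class-D:206, class-E:273, class-F:314 → nearest is class-B
(-1, -1, -9) — d² to each: class-A:158, class-B:86, class-C:424, class-D:149, class-E:254, class-F:297 → nearest is class-B
(-2, -9, -2) — d² to each: class-A:26, class-B:206, class-C:398, class-D:25, class-E:66, class-F:99 → nearest is class-D
(-5, -3, -1) — d² to each: class-A:78, class-B:134, class-C:308, class-D:41, class-E:110, class-F:73 → nearest is class-D
(0, 0, -4) — d² to each: class-A:93, class-B:33, class-C:243, class-D:134, class-E:149, class-F:182 → nearest is class-B
4 of the 7 points have class-B as nearest.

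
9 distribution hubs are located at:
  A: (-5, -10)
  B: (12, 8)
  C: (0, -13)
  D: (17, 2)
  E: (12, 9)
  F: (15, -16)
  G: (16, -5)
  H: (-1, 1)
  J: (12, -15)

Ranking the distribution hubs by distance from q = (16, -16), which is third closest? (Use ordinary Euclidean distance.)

G

Squared Euclidean distances:
|qA|² = 441 + 36 = 477
|qB|² = 16 + 576 = 592
|qC|² = 256 + 9 = 265
|qD|² = 1 + 324 = 325
|qE|² = 16 + 625 = 641
|qF|² = 1 + 0 = 1
|qG|² = 0 + 121 = 121
|qH|² = 289 + 289 = 578
|qJ|² = 16 + 1 = 17
Sorted ascending: F, J, G, C, … — the third-nearest is G.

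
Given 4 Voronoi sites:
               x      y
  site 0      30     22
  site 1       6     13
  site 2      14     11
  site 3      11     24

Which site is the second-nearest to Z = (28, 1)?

Squared Euclidean distances:
d²(Z, site 0) = (28−30)² + (1−22)² = 4 + 441 = 445
d²(Z, site 1) = (28−6)² + (1−13)² = 484 + 144 = 628
d²(Z, site 2) = (28−14)² + (1−11)² = 196 + 100 = 296
d²(Z, site 3) = (28−11)² + (1−24)² = 289 + 529 = 818
Sorted ascending: site 2, site 0, site 1, … — the second-nearest is site 0.

site 0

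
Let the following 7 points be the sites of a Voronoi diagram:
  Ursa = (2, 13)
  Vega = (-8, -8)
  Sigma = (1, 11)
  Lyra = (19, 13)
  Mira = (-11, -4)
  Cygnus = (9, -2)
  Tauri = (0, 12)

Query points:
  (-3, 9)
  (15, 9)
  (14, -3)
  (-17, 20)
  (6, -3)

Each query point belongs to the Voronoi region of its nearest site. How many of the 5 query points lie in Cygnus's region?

2

(-3, 9) — d² to each: Ursa:41, Vega:314, Sigma:20, Lyra:500, Mira:233, Cygnus:265, Tauri:18 → nearest is Tauri
(15, 9) — d² to each: Ursa:185, Vega:818, Sigma:200, Lyra:32, Mira:845, Cygnus:157, Tauri:234 → nearest is Lyra
(14, -3) — d² to each: Ursa:400, Vega:509, Sigma:365, Lyra:281, Mira:626, Cygnus:26, Tauri:421 → nearest is Cygnus
(-17, 20) — d² to each: Ursa:410, Vega:865, Sigma:405, Lyra:1345, Mira:612, Cygnus:1160, Tauri:353 → nearest is Tauri
(6, -3) — d² to each: Ursa:272, Vega:221, Sigma:221, Lyra:425, Mira:290, Cygnus:10, Tauri:261 → nearest is Cygnus
2 of the 5 points have Cygnus as nearest.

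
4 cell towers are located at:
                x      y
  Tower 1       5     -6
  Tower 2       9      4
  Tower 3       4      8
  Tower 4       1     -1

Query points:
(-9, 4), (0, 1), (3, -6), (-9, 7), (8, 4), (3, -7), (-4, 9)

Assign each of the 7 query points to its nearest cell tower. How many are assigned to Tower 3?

1

(-9, 4) — d² to each: Tower 1:296, Tower 2:324, Tower 3:185, Tower 4:125 → nearest is Tower 4
(0, 1) — d² to each: Tower 1:74, Tower 2:90, Tower 3:65, Tower 4:5 → nearest is Tower 4
(3, -6) — d² to each: Tower 1:4, Tower 2:136, Tower 3:197, Tower 4:29 → nearest is Tower 1
(-9, 7) — d² to each: Tower 1:365, Tower 2:333, Tower 3:170, Tower 4:164 → nearest is Tower 4
(8, 4) — d² to each: Tower 1:109, Tower 2:1, Tower 3:32, Tower 4:74 → nearest is Tower 2
(3, -7) — d² to each: Tower 1:5, Tower 2:157, Tower 3:226, Tower 4:40 → nearest is Tower 1
(-4, 9) — d² to each: Tower 1:306, Tower 2:194, Tower 3:65, Tower 4:125 → nearest is Tower 3
1 of the 7 points has Tower 3 as nearest.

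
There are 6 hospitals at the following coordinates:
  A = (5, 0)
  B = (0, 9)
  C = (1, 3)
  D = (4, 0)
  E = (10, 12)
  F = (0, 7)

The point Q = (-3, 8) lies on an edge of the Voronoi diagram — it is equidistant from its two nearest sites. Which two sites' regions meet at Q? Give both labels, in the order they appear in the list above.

Squared distances from Q to each site:
|QA|² = (-3−5)² + (8−0)² = 64 + 64 = 128
|QB|² = (-3−0)² + (8−9)² = 9 + 1 = 10
|QC|² = (-3−1)² + (8−3)² = 16 + 25 = 41
|QD|² = (-3−4)² + (8−0)² = 49 + 64 = 113
|QE|² = (-3−10)² + (8−12)² = 169 + 16 = 185
|QF|² = (-3−0)² + (8−7)² = 9 + 1 = 10
Q is equidistant from B and F (both at squared distance 10), and every other site is strictly farther — so Q lies on the B–F Voronoi edge.

B and F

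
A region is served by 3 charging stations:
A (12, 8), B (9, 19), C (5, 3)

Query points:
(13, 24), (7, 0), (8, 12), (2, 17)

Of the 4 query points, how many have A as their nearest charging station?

1

(13, 24) — d² to each: A:257, B:41, C:505 → nearest is B
(7, 0) — d² to each: A:89, B:365, C:13 → nearest is C
(8, 12) — d² to each: A:32, B:50, C:90 → nearest is A
(2, 17) — d² to each: A:181, B:53, C:205 → nearest is B
1 of the 4 points has A as nearest.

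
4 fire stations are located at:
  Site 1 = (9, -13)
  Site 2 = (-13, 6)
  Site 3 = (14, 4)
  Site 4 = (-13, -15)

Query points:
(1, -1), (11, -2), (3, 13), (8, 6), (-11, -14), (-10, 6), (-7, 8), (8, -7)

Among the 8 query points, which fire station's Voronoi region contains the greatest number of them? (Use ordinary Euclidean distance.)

(1, -1) — d² to each: Site 1:208, Site 2:245, Site 3:194, Site 4:392 → nearest is Site 3
(11, -2) — d² to each: Site 1:125, Site 2:640, Site 3:45, Site 4:745 → nearest is Site 3
(3, 13) — d² to each: Site 1:712, Site 2:305, Site 3:202, Site 4:1040 → nearest is Site 3
(8, 6) — d² to each: Site 1:362, Site 2:441, Site 3:40, Site 4:882 → nearest is Site 3
(-11, -14) — d² to each: Site 1:401, Site 2:404, Site 3:949, Site 4:5 → nearest is Site 4
(-10, 6) — d² to each: Site 1:722, Site 2:9, Site 3:580, Site 4:450 → nearest is Site 2
(-7, 8) — d² to each: Site 1:697, Site 2:40, Site 3:457, Site 4:565 → nearest is Site 2
(8, -7) — d² to each: Site 1:37, Site 2:610, Site 3:157, Site 4:505 → nearest is Site 1
Tally — Site 1:1, Site 2:2, Site 3:4, Site 4:1. Site 3 captures the most (4).

Site 3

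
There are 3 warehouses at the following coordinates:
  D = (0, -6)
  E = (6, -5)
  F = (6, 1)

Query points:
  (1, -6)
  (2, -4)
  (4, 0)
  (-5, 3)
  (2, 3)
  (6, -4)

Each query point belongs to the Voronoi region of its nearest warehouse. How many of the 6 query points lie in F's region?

2

(1, -6) — d² to each: D:1, E:26, F:74 → nearest is D
(2, -4) — d² to each: D:8, E:17, F:41 → nearest is D
(4, 0) — d² to each: D:52, E:29, F:5 → nearest is F
(-5, 3) — d² to each: D:106, E:185, F:125 → nearest is D
(2, 3) — d² to each: D:85, E:80, F:20 → nearest is F
(6, -4) — d² to each: D:40, E:1, F:25 → nearest is E
2 of the 6 points have F as nearest.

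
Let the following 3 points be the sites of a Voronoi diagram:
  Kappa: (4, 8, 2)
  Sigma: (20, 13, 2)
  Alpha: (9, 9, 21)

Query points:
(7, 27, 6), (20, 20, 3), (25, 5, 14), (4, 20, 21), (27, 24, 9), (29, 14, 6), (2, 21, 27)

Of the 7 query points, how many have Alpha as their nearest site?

2

(7, 27, 6) — d² to each: Kappa:386, Sigma:381, Alpha:553 → nearest is Sigma
(20, 20, 3) — d² to each: Kappa:401, Sigma:50, Alpha:566 → nearest is Sigma
(25, 5, 14) — d² to each: Kappa:594, Sigma:233, Alpha:321 → nearest is Sigma
(4, 20, 21) — d² to each: Kappa:505, Sigma:666, Alpha:146 → nearest is Alpha
(27, 24, 9) — d² to each: Kappa:834, Sigma:219, Alpha:693 → nearest is Sigma
(29, 14, 6) — d² to each: Kappa:677, Sigma:98, Alpha:650 → nearest is Sigma
(2, 21, 27) — d² to each: Kappa:798, Sigma:1013, Alpha:229 → nearest is Alpha
2 of the 7 points have Alpha as nearest.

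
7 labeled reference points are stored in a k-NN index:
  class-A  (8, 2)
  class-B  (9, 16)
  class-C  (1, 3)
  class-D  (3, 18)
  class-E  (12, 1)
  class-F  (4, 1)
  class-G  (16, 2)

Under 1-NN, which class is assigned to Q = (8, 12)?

Since √ is increasing, it suffices to compare squared distances:
d²(Q, class-A) = (8−8)² + (12−2)² = 0 + 100 = 100
d²(Q, class-B) = (8−9)² + (12−16)² = 1 + 16 = 17
d²(Q, class-C) = (8−1)² + (12−3)² = 49 + 81 = 130
d²(Q, class-D) = (8−3)² + (12−18)² = 25 + 36 = 61
d²(Q, class-E) = (8−12)² + (12−1)² = 16 + 121 = 137
d²(Q, class-F) = (8−4)² + (12−1)² = 16 + 121 = 137
d²(Q, class-G) = (8−16)² + (12−2)² = 64 + 100 = 164
class-B is nearest.

class-B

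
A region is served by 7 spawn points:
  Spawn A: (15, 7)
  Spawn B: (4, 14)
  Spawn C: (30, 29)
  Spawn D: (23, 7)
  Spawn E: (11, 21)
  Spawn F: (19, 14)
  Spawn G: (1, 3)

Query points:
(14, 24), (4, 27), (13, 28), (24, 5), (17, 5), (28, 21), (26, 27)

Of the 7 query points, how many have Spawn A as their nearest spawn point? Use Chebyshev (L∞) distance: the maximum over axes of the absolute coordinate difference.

1

(14, 24) — d to each: Spawn A:17, Spawn B:10, Spawn C:16, Spawn D:17, Spawn E:3, Spawn F:10, Spawn G:21 → nearest is Spawn E
(4, 27) — d to each: Spawn A:20, Spawn B:13, Spawn C:26, Spawn D:20, Spawn E:7, Spawn F:15, Spawn G:24 → nearest is Spawn E
(13, 28) — d to each: Spawn A:21, Spawn B:14, Spawn C:17, Spawn D:21, Spawn E:7, Spawn F:14, Spawn G:25 → nearest is Spawn E
(24, 5) — d to each: Spawn A:9, Spawn B:20, Spawn C:24, Spawn D:2, Spawn E:16, Spawn F:9, Spawn G:23 → nearest is Spawn D
(17, 5) — d to each: Spawn A:2, Spawn B:13, Spawn C:24, Spawn D:6, Spawn E:16, Spawn F:9, Spawn G:16 → nearest is Spawn A
(28, 21) — d to each: Spawn A:14, Spawn B:24, Spawn C:8, Spawn D:14, Spawn E:17, Spawn F:9, Spawn G:27 → nearest is Spawn C
(26, 27) — d to each: Spawn A:20, Spawn B:22, Spawn C:4, Spawn D:20, Spawn E:15, Spawn F:13, Spawn G:25 → nearest is Spawn C
1 of the 7 points has Spawn A as nearest.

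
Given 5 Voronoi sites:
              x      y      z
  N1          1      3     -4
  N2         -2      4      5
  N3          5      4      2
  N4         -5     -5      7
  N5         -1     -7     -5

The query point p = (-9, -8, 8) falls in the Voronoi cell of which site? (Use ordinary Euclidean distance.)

Compare squared distances (the ordering matches that of the actual distances):
|pN1|² = (-9−1)² + (-8−3)² + (8−(-4))² = 100 + 121 + 144 = 365
|pN2|² = (-9−(-2))² + (-8−4)² + (8−5)² = 49 + 144 + 9 = 202
|pN3|² = (-9−5)² + (-8−4)² + (8−2)² = 196 + 144 + 36 = 376
|pN4|² = (-9−(-5))² + (-8−(-5))² + (8−7)² = 16 + 9 + 1 = 26
|pN5|² = (-9−(-1))² + (-8−(-7))² + (8−(-5))² = 64 + 1 + 169 = 234
Minimum is at N4.

N4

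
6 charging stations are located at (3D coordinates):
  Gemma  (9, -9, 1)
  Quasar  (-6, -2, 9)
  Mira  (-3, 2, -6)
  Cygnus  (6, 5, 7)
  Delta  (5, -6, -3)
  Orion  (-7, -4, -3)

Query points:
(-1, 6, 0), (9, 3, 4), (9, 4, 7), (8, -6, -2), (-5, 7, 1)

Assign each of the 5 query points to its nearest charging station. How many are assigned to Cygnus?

2

(-1, 6, 0) — d² to each: Gemma:326, Quasar:170, Mira:56, Cygnus:99, Delta:189, Orion:145 → nearest is Mira
(9, 3, 4) — d² to each: Gemma:153, Quasar:275, Mira:245, Cygnus:22, Delta:146, Orion:354 → nearest is Cygnus
(9, 4, 7) — d² to each: Gemma:205, Quasar:265, Mira:317, Cygnus:10, Delta:216, Orion:420 → nearest is Cygnus
(8, -6, -2) — d² to each: Gemma:19, Quasar:333, Mira:201, Cygnus:206, Delta:10, Orion:230 → nearest is Delta
(-5, 7, 1) — d² to each: Gemma:452, Quasar:146, Mira:78, Cygnus:161, Delta:285, Orion:141 → nearest is Mira
2 of the 5 points have Cygnus as nearest.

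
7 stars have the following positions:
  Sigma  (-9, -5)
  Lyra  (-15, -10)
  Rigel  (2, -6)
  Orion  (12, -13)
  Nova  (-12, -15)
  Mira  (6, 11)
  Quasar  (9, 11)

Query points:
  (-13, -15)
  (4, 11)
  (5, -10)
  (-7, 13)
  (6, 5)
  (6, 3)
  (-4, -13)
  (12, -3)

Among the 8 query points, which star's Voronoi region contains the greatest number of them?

(-13, -15) — d² to each: Sigma:116, Lyra:29, Rigel:306, Orion:629, Nova:1, Mira:1037, Quasar:1160 → nearest is Nova
(4, 11) — d² to each: Sigma:425, Lyra:802, Rigel:293, Orion:640, Nova:932, Mira:4, Quasar:25 → nearest is Mira
(5, -10) — d² to each: Sigma:221, Lyra:400, Rigel:25, Orion:58, Nova:314, Mira:442, Quasar:457 → nearest is Rigel
(-7, 13) — d² to each: Sigma:328, Lyra:593, Rigel:442, Orion:1037, Nova:809, Mira:173, Quasar:260 → nearest is Mira
(6, 5) — d² to each: Sigma:325, Lyra:666, Rigel:137, Orion:360, Nova:724, Mira:36, Quasar:45 → nearest is Mira
(6, 3) — d² to each: Sigma:289, Lyra:610, Rigel:97, Orion:292, Nova:648, Mira:64, Quasar:73 → nearest is Mira
(-4, -13) — d² to each: Sigma:89, Lyra:130, Rigel:85, Orion:256, Nova:68, Mira:676, Quasar:745 → nearest is Nova
(12, -3) — d² to each: Sigma:445, Lyra:778, Rigel:109, Orion:100, Nova:720, Mira:232, Quasar:205 → nearest is Orion
Tally — Rigel:1, Orion:1, Nova:2, Mira:4. Mira captures the most (4).

Mira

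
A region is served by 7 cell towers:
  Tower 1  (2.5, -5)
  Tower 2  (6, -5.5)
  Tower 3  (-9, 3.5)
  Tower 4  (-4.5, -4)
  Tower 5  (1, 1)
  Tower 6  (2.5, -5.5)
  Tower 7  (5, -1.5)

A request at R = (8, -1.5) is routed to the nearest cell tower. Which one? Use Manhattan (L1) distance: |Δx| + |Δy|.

Tower 7

d(R, Tower 1) = |8−2.5| + |-1.5−(-5)| = 5.5 + 3.5 = 9
d(R, Tower 2) = |8−6| + |-1.5−(-5.5)| = 2 + 4 = 6
d(R, Tower 3) = |8−(-9)| + |-1.5−3.5| = 17 + 5 = 22
d(R, Tower 4) = |8−(-4.5)| + |-1.5−(-4)| = 12.5 + 2.5 = 15
d(R, Tower 5) = |8−1| + |-1.5−1| = 7 + 2.5 = 9.5
d(R, Tower 6) = |8−2.5| + |-1.5−(-5.5)| = 5.5 + 4 = 9.5
d(R, Tower 7) = |8−5| + |-1.5−(-1.5)| = 3 + 0 = 3
The smallest is to Tower 7, so R lies in the Voronoi region of Tower 7.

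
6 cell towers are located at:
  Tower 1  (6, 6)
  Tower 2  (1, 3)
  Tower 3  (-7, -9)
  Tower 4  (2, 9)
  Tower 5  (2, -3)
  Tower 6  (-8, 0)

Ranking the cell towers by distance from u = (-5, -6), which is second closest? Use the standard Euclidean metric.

Tower 6

Since √ is increasing, it suffices to compare squared distances:
d²(u, Tower 1) = (-5−6)² + (-6−6)² = 121 + 144 = 265
d²(u, Tower 2) = (-5−1)² + (-6−3)² = 36 + 81 = 117
d²(u, Tower 3) = (-5−(-7))² + (-6−(-9))² = 4 + 9 = 13
d²(u, Tower 4) = (-5−2)² + (-6−9)² = 49 + 225 = 274
d²(u, Tower 5) = (-5−2)² + (-6−(-3))² = 49 + 9 = 58
d²(u, Tower 6) = (-5−(-8))² + (-6−0)² = 9 + 36 = 45
Sorted ascending: Tower 3, Tower 6, Tower 5, … — the second-nearest is Tower 6.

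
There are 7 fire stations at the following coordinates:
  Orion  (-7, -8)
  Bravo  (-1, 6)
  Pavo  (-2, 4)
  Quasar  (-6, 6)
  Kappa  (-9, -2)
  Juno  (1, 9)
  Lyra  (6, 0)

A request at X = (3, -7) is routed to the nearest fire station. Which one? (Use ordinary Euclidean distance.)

Lyra

Compare squared distances (the ordering matches that of the actual distances):
d²(X, Orion) = (3−(-7))² + (-7−(-8))² = 100 + 1 = 101
d²(X, Bravo) = (3−(-1))² + (-7−6)² = 16 + 169 = 185
d²(X, Pavo) = (3−(-2))² + (-7−4)² = 25 + 121 = 146
d²(X, Quasar) = (3−(-6))² + (-7−6)² = 81 + 169 = 250
d²(X, Kappa) = (3−(-9))² + (-7−(-2))² = 144 + 25 = 169
d²(X, Juno) = (3−1)² + (-7−9)² = 4 + 256 = 260
d²(X, Lyra) = (3−6)² + (-7−0)² = 9 + 49 = 58
The smallest is to Lyra, so X lies in the Voronoi region of Lyra.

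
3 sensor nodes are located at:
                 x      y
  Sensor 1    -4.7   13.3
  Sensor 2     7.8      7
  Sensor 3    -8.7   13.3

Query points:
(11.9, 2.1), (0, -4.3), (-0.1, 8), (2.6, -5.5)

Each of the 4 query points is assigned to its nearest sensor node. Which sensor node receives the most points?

Sensor 2

(11.9, 2.1) — d² to each: Sensor 1:401, Sensor 2:40.82, Sensor 3:549.8 → nearest is Sensor 2
(0, -4.3) — d² to each: Sensor 1:331.85, Sensor 2:188.53, Sensor 3:385.45 → nearest is Sensor 2
(-0.1, 8) — d² to each: Sensor 1:49.25, Sensor 2:63.41, Sensor 3:102.05 → nearest is Sensor 1
(2.6, -5.5) — d² to each: Sensor 1:406.73, Sensor 2:183.29, Sensor 3:481.13 → nearest is Sensor 2
Tally — Sensor 1:1, Sensor 2:3. Sensor 2 captures the most (3).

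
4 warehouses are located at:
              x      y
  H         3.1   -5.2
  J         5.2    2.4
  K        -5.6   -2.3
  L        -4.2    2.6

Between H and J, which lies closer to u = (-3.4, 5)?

J

Compare squared distances:
|uH|² = (-3.4−3.1)² + (5−(-5.2))² = 42.25 + 104.04 = 146.29
|uJ|² = (-3.4−5.2)² + (5−2.4)² = 73.96 + 6.76 = 80.72
146.29 > 80.72, so J is closer.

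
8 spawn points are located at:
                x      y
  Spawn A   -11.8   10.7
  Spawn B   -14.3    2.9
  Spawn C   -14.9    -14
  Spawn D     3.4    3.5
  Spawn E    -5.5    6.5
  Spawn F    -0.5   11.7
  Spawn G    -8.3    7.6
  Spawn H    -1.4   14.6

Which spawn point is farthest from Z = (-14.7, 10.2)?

Spawn C

Since √ is increasing, it suffices to compare squared distances:
d²(Z, Spawn A) = 8.41 + 0.25 = 8.66
d²(Z, Spawn B) = 0.16 + 53.29 = 53.45
d²(Z, Spawn C) = 0.04 + 585.64 = 585.68
d²(Z, Spawn D) = 327.61 + 44.89 = 372.5
d²(Z, Spawn E) = 84.64 + 13.69 = 98.33
d²(Z, Spawn F) = 201.64 + 2.25 = 203.89
d²(Z, Spawn G) = 40.96 + 6.76 = 47.72
d²(Z, Spawn H) = 176.89 + 19.36 = 196.25
The largest is to Spawn C.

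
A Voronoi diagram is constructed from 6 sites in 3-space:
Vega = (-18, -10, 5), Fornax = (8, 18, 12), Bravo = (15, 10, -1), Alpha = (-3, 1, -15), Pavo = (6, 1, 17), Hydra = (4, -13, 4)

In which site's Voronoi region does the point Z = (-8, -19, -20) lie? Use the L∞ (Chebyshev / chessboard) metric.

Alpha

d(Z, Vega) = max(10, 9, 25) = 25
d(Z, Fornax) = max(16, 37, 32) = 37
d(Z, Bravo) = max(23, 29, 19) = 29
d(Z, Alpha) = max(5, 20, 5) = 20
d(Z, Pavo) = max(14, 20, 37) = 37
d(Z, Hydra) = max(12, 6, 24) = 24
Alpha is nearest.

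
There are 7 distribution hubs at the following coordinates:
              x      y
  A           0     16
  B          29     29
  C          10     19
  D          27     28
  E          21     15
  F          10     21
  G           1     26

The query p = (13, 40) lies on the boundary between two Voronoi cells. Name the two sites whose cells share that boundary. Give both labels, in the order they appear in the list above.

D and G

Squared distances from p to each site:
|pA|² = (13−0)² + (40−16)² = 169 + 576 = 745
|pB|² = (13−29)² + (40−29)² = 256 + 121 = 377
|pC|² = (13−10)² + (40−19)² = 9 + 441 = 450
|pD|² = (13−27)² + (40−28)² = 196 + 144 = 340
|pE|² = (13−21)² + (40−15)² = 64 + 625 = 689
|pF|² = (13−10)² + (40−21)² = 9 + 361 = 370
|pG|² = (13−1)² + (40−26)² = 144 + 196 = 340
p is equidistant from D and G (both at squared distance 340), and every other site is strictly farther — so p lies on the D–G Voronoi edge.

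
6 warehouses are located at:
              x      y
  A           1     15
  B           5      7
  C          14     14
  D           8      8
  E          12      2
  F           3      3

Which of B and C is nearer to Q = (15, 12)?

C

Compare squared distances:
|QB|² = (15−5)² + (12−7)² = 100 + 25 = 125
|QC|² = (15−14)² + (12−14)² = 1 + 4 = 5
125 > 5, so C is closer.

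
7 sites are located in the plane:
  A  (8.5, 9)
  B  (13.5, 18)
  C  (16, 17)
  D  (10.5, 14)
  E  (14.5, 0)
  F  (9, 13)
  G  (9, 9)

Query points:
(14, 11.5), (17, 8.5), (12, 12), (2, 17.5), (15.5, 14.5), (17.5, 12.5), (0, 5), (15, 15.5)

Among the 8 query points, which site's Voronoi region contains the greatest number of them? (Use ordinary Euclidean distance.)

C

(14, 11.5) — d² to each: A:36.5, B:42.5, C:34.25, D:18.5, E:132.5, F:27.25, G:31.25 → nearest is D
(17, 8.5) — d² to each: A:72.5, B:102.5, C:73.25, D:72.5, E:78.5, F:84.25, G:64.25 → nearest is G
(12, 12) — d² to each: A:21.25, B:38.25, C:41, D:6.25, E:150.25, F:10, G:18 → nearest is D
(2, 17.5) — d² to each: A:114.5, B:132.5, C:196.25, D:84.5, E:462.5, F:69.25, G:121.25 → nearest is F
(15.5, 14.5) — d² to each: A:79.25, B:16.25, C:6.5, D:25.25, E:211.25, F:44.5, G:72.5 → nearest is C
(17.5, 12.5) — d² to each: A:93.25, B:46.25, C:22.5, D:51.25, E:165.25, F:72.5, G:84.5 → nearest is C
(0, 5) — d² to each: A:88.25, B:351.25, C:400, D:191.25, E:235.25, F:145, G:97 → nearest is A
(15, 15.5) — d² to each: A:84.5, B:8.5, C:3.25, D:22.5, E:240.5, F:42.25, G:78.25 → nearest is C
Tally — A:1, C:3, D:2, F:1, G:1. C captures the most (3).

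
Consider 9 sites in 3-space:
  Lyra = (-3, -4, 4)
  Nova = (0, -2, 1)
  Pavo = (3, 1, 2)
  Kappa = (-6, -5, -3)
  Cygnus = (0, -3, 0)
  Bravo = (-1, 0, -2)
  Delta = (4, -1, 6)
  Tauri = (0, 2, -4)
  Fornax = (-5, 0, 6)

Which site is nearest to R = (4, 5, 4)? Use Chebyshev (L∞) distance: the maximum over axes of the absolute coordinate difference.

Pavo

d(R, Lyra) = max(7, 9, 0) = 9
d(R, Nova) = max(4, 7, 3) = 7
d(R, Pavo) = max(1, 4, 2) = 4
d(R, Kappa) = max(10, 10, 7) = 10
d(R, Cygnus) = max(4, 8, 4) = 8
d(R, Bravo) = max(5, 5, 6) = 6
d(R, Delta) = max(0, 6, 2) = 6
d(R, Tauri) = max(4, 3, 8) = 8
d(R, Fornax) = max(9, 5, 2) = 9
The smallest is to Pavo, so R lies in the Voronoi region of Pavo.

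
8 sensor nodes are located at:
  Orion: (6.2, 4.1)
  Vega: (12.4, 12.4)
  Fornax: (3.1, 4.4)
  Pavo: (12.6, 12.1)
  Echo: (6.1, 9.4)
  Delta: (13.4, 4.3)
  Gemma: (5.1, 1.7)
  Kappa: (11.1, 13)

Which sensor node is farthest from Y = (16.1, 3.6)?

Compare squared distances (the ordering matches that of the actual distances):
d²(Y, Orion) = (16.1−6.2)² + (3.6−4.1)² = 98.01 + 0.25 = 98.26
d²(Y, Vega) = (16.1−12.4)² + (3.6−12.4)² = 13.69 + 77.44 = 91.13
d²(Y, Fornax) = (16.1−3.1)² + (3.6−4.4)² = 169 + 0.64 = 169.64
d²(Y, Pavo) = (16.1−12.6)² + (3.6−12.1)² = 12.25 + 72.25 = 84.5
d²(Y, Echo) = (16.1−6.1)² + (3.6−9.4)² = 100 + 33.64 = 133.64
d²(Y, Delta) = (16.1−13.4)² + (3.6−4.3)² = 7.29 + 0.49 = 7.78
d²(Y, Gemma) = (16.1−5.1)² + (3.6−1.7)² = 121 + 3.61 = 124.61
d²(Y, Kappa) = (16.1−11.1)² + (3.6−13)² = 25 + 88.36 = 113.36
The largest is to Fornax.

Fornax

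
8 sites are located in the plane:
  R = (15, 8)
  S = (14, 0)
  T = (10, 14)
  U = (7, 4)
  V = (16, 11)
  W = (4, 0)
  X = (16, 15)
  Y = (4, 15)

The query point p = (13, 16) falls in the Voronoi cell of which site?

X

Squared Euclidean distances:
|pR|² = (13−15)² + (16−8)² = 4 + 64 = 68
|pS|² = (13−14)² + (16−0)² = 1 + 256 = 257
|pT|² = (13−10)² + (16−14)² = 9 + 4 = 13
|pU|² = (13−7)² + (16−4)² = 36 + 144 = 180
|pV|² = (13−16)² + (16−11)² = 9 + 25 = 34
|pW|² = (13−4)² + (16−0)² = 81 + 256 = 337
|pX|² = (13−16)² + (16−15)² = 9 + 1 = 10
|pY|² = (13−4)² + (16−15)² = 81 + 1 = 82
Minimum is at X.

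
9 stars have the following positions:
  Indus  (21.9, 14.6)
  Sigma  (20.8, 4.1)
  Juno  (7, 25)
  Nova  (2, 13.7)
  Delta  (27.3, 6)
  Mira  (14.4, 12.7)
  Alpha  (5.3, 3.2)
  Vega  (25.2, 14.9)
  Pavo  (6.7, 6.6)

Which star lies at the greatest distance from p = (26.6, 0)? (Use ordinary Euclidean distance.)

Since √ is increasing, it suffices to compare squared distances:
d²(p, Indus) = (26.6−21.9)² + (0−14.6)² = 22.09 + 213.16 = 235.25
d²(p, Sigma) = (26.6−20.8)² + (0−4.1)² = 33.64 + 16.81 = 50.45
d²(p, Juno) = (26.6−7)² + (0−25)² = 384.16 + 625 = 1009.16
d²(p, Nova) = (26.6−2)² + (0−13.7)² = 605.16 + 187.69 = 792.85
d²(p, Delta) = (26.6−27.3)² + (0−6)² = 0.49 + 36 = 36.49
d²(p, Mira) = (26.6−14.4)² + (0−12.7)² = 148.84 + 161.29 = 310.13
d²(p, Alpha) = (26.6−5.3)² + (0−3.2)² = 453.69 + 10.24 = 463.93
d²(p, Vega) = (26.6−25.2)² + (0−14.9)² = 1.96 + 222.01 = 223.97
d²(p, Pavo) = (26.6−6.7)² + (0−6.6)² = 396.01 + 43.56 = 439.57
The largest is to Juno.

Juno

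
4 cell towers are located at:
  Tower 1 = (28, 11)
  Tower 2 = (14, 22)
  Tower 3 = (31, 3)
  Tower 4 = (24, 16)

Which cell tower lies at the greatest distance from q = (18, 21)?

Tower 3

Compare squared distances (the ordering matches that of the actual distances):
d²(q, Tower 1) = (18−28)² + (21−11)² = 100 + 100 = 200
d²(q, Tower 2) = (18−14)² + (21−22)² = 16 + 1 = 17
d²(q, Tower 3) = (18−31)² + (21−3)² = 169 + 324 = 493
d²(q, Tower 4) = (18−24)² + (21−16)² = 36 + 25 = 61
The largest is to Tower 3.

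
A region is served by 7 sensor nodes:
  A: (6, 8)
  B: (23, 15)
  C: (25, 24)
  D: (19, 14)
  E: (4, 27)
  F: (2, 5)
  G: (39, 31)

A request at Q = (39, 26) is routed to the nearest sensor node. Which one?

Squared Euclidean distances:
|QA|² = (39−6)² + (26−8)² = 1089 + 324 = 1413
|QB|² = (39−23)² + (26−15)² = 256 + 121 = 377
|QC|² = (39−25)² + (26−24)² = 196 + 4 = 200
|QD|² = (39−19)² + (26−14)² = 400 + 144 = 544
|QE|² = (39−4)² + (26−27)² = 1225 + 1 = 1226
|QF|² = (39−2)² + (26−5)² = 1369 + 441 = 1810
|QG|² = (39−39)² + (26−31)² = 0 + 25 = 25
G is nearest.

G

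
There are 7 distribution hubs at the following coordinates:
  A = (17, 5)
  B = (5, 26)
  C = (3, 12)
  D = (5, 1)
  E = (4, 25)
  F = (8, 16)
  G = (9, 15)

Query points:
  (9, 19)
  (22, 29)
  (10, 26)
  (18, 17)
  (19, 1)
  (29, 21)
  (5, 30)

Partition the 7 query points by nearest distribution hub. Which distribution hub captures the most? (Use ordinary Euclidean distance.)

B

(9, 19) — d² to each: A:260, B:65, C:85, D:340, E:61, F:10, G:16 → nearest is F
(22, 29) — d² to each: A:601, B:298, C:650, D:1073, E:340, F:365, G:365 → nearest is B
(10, 26) — d² to each: A:490, B:25, C:245, D:650, E:37, F:104, G:122 → nearest is B
(18, 17) — d² to each: A:145, B:250, C:250, D:425, E:260, F:101, G:85 → nearest is G
(19, 1) — d² to each: A:20, B:821, C:377, D:196, E:801, F:346, G:296 → nearest is A
(29, 21) — d² to each: A:400, B:601, C:757, D:976, E:641, F:466, G:436 → nearest is A
(5, 30) — d² to each: A:769, B:16, C:328, D:841, E:26, F:205, G:241 → nearest is B
Tally — A:2, B:3, F:1, G:1. B captures the most (3).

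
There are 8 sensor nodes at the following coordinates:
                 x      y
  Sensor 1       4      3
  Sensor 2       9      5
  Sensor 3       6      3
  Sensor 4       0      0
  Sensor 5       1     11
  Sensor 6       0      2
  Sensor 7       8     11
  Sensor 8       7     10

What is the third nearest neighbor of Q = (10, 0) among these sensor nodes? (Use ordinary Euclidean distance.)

Sensor 1

Compare squared distances (the ordering matches that of the actual distances):
d²(Q, Sensor 1) = 36 + 9 = 45
d²(Q, Sensor 2) = 1 + 25 = 26
d²(Q, Sensor 3) = 16 + 9 = 25
d²(Q, Sensor 4) = 100 + 0 = 100
d²(Q, Sensor 5) = 81 + 121 = 202
d²(Q, Sensor 6) = 100 + 4 = 104
d²(Q, Sensor 7) = 4 + 121 = 125
d²(Q, Sensor 8) = 9 + 100 = 109
Sorted ascending: Sensor 3, Sensor 2, Sensor 1, Sensor 4, … — the third-nearest is Sensor 1.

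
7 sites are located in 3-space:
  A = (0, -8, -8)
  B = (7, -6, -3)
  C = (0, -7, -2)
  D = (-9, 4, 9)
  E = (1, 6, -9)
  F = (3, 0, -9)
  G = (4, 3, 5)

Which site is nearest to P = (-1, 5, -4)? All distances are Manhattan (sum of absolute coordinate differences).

d(P,A) = |-1−0| + |5−(-8)| + |-4−(-8)| = 1 + 13 + 4 = 18
d(P,B) = |-1−7| + |5−(-6)| + |-4−(-3)| = 8 + 11 + 1 = 20
d(P,C) = |-1−0| + |5−(-7)| + |-4−(-2)| = 1 + 12 + 2 = 15
d(P,D) = |-1−(-9)| + |5−4| + |-4−9| = 8 + 1 + 13 = 22
d(P,E) = |-1−1| + |5−6| + |-4−(-9)| = 2 + 1 + 5 = 8
d(P,F) = |-1−3| + |5−0| + |-4−(-9)| = 4 + 5 + 5 = 14
d(P,G) = |-1−4| + |5−3| + |-4−5| = 5 + 2 + 9 = 16
The smallest is to E, so P lies in the Voronoi region of E.

E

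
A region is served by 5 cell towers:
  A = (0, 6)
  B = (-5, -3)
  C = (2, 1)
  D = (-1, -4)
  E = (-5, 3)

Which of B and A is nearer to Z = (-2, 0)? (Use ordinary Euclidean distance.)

B

Compare squared distances:
|ZB|² = (-2−(-5))² + (0−(-3))² = 9 + 9 = 18
|ZA|² = (-2−0)² + (0−6)² = 4 + 36 = 40
18 < 40, so B is closer.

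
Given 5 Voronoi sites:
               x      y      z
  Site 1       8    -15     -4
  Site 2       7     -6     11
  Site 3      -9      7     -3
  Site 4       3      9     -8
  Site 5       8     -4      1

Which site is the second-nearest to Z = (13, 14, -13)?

Compare squared distances (the ordering matches that of the actual distances):
d²(Z, Site 1) = (13−8)² + (14−(-15))² + (-13−(-4))² = 25 + 841 + 81 = 947
d²(Z, Site 2) = (13−7)² + (14−(-6))² + (-13−11)² = 36 + 400 + 576 = 1012
d²(Z, Site 3) = (13−(-9))² + (14−7)² + (-13−(-3))² = 484 + 49 + 100 = 633
d²(Z, Site 4) = (13−3)² + (14−9)² + (-13−(-8))² = 100 + 25 + 25 = 150
d²(Z, Site 5) = (13−8)² + (14−(-4))² + (-13−1)² = 25 + 324 + 196 = 545
Sorted ascending: Site 4, Site 5, Site 3, … — the second-nearest is Site 5.

Site 5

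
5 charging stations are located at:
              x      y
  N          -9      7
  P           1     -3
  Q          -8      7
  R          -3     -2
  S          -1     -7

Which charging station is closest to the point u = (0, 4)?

R

Compare squared distances (the ordering matches that of the actual distances):
|uN|² = (0−(-9))² + (4−7)² = 81 + 9 = 90
|uP|² = (0−1)² + (4−(-3))² = 1 + 49 = 50
|uQ|² = (0−(-8))² + (4−7)² = 64 + 9 = 73
|uR|² = (0−(-3))² + (4−(-2))² = 9 + 36 = 45
|uS|² = (0−(-1))² + (4−(-7))² = 1 + 121 = 122
Minimum is at R.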